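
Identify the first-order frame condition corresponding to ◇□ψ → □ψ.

Replacing ψ by ¬ψ and contraposing gives the equivalent schema ◇ψ → □◇ψ.
Suppose ◇ψ→□◇ψ is valid. Take Rxy, Rxz and set V(ψ)={y}. Then ◇ψ at x, so □◇ψ at x, so ◇ψ at z, so some w with Rzw has ψ; w=y, i.e. Rzy. By symmetry of the argument, Ryz.
Conversely, on a frame with the Euclidean property the schema holds at every world under every valuation.
So the correspondent is the Euclidean property.

the Euclidean property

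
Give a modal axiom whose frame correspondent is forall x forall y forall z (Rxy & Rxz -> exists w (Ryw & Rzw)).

The condition is convergence. The .2 schema ◇□q → □◇q defines it.
Suppose ◇□q→□◇q is valid. Take Rxy, Rxz and set V(q)={w : Ryw}. Then □q at y so ◇□q at x, so □◇q at x, so ◇q at z, giving w with Rzw and Ryw.

◇□q → □◇q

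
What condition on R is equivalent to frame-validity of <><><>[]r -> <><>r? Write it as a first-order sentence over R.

forall x forall y (x R^3 y -> exists w (yRw & x R^2 w))

This is a Sahlqvist (Geach-type) schema ◇^3□^1r → □^0◇^2r.
Minimal-valuation argument: fix x; take any y with xR^3y and any z with xR^0z. Set V(r) to the set of worlds R-reachable from y in exactly 1 step. Then □^1r holds at y, so the antecedent holds at x; validity forces ◇^2r at z, giving a w with zR^2w and yR^1w.
First-order correspondent: forall x forall y (x R^3 y -> exists w (yRw & x R^2 w)).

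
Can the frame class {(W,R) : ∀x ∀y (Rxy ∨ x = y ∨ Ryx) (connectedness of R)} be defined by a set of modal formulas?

Not definable by any modal formula

Modal frame validity is preserved under disjoint unions.
Take 4 disjoint single-world reflexive frames: each is trivially connected, but their disjoint union has 4 worlds with no edge between distinct components, so it is not connected.
Hence connectedness of R is not modally definable.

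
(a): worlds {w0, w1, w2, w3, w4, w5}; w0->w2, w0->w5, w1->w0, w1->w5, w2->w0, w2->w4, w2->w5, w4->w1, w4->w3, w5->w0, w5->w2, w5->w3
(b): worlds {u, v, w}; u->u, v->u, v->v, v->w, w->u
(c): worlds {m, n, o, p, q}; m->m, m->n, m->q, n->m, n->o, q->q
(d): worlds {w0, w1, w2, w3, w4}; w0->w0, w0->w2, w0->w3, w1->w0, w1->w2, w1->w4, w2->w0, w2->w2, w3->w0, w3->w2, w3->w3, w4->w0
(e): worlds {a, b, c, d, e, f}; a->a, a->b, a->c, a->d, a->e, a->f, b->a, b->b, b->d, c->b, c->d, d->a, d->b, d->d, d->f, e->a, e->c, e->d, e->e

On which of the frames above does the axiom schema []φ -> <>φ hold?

(b), (d)

The schema corresponds to seriality: forall x exists y Rxy.
(a): fails — world w3 has no successor.
(b): condition met.
(c): fails — world o has no successor.
(d): condition met.
(e): fails — world f has no successor.
Valid on: (b), (d).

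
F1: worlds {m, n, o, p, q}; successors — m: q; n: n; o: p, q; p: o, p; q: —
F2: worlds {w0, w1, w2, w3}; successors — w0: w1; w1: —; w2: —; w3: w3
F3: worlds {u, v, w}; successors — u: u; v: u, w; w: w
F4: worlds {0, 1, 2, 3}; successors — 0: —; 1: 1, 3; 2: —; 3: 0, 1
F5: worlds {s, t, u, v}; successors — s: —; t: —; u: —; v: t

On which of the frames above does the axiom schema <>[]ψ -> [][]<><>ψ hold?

Frame correspondent (Sahlqvist): forall x forall y forall z ((xRy & x R^2 z) -> exists w (yRw & z R^2 w)) — i.e. a generalized confluence (Geach) condition.
F1: fails — oRq, oR²o but no w with qRw and oR²w.
F2: ✓.
F3: fails — vRu, vR²w but no t with uRt and wR²t.
F4: fails — 1R1, 1R²0 but no w with 1Rw and 0R²w.
F5: ✓.

F2, F5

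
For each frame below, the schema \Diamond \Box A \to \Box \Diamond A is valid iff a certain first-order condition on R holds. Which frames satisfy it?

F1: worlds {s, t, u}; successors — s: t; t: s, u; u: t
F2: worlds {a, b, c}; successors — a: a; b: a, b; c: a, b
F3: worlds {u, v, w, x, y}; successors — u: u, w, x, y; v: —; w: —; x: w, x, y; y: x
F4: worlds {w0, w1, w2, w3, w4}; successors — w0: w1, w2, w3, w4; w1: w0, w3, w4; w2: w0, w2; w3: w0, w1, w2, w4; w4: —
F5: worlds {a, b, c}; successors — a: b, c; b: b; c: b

The schema corresponds to convergence: \forall x \forall y \forall z (Rxy \wedge Rxz \to \exists w (Ryw \wedge Rzw)).
F1: holds.
F2: holds.
F3: fails — Ruw and Ruw but w and w have no common successor.
F4: fails — Rw0w4 and Rw0w4 but w4 and w4 have no common successor.
F5: holds.

F1, F2, F5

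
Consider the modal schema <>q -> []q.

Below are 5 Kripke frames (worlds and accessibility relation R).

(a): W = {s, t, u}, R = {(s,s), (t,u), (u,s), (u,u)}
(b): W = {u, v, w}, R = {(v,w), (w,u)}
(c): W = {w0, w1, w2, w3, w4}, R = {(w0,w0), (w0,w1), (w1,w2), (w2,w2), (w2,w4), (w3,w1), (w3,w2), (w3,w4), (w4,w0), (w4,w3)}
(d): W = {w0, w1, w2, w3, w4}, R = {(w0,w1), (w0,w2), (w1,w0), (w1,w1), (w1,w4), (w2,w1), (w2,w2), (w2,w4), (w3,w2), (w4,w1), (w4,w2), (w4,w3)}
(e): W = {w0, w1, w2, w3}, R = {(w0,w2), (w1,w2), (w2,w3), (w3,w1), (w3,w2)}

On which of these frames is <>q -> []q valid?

(b)

This is the axiom for partial functionality; its first-order frame correspondent is forall x forall y forall z (Rxy & Rxz -> y = z).
(a): fails — u sees both s and u.
(b): condition met.
(c): fails — w0 sees both w0 and w1.
(d): fails — w0 sees both w1 and w2.
(e): fails — w3 sees both w1 and w2.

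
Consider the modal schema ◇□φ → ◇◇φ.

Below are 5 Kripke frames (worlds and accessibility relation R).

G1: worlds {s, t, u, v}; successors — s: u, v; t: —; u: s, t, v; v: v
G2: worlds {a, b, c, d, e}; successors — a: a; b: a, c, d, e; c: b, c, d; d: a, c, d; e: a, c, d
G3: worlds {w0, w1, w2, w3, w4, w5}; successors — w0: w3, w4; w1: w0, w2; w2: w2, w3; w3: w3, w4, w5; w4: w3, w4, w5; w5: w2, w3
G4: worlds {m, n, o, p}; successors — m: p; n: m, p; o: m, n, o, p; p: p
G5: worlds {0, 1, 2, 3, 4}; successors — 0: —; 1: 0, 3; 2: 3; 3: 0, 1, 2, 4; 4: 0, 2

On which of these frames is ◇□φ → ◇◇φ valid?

The schema corresponds to a generalized confluence (Geach) condition: ∀x ∀y (xRy → ∃w (yRw ∧ xR²w)).
G1: fails — uRt but no w with tRw and uR²w.
G2: satisfies the condition.
G3: satisfies the condition.
G4: satisfies the condition.
G5: fails — 1R0 but no w with 0Rw and 1R²w.
Valid on: G2, G3, G4.

G2, G3, G4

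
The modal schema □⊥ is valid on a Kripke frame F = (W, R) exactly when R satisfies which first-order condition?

Emptiness of R

This schema is the Ver axiom.
Its frame correspondent is emptiness of R — ∀x ∀y ¬Rxy.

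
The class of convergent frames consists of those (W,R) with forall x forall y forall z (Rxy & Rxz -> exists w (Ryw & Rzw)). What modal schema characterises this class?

A defining formula is ◇□r → □◇r (the .2 axiom).

◇□r → □◇r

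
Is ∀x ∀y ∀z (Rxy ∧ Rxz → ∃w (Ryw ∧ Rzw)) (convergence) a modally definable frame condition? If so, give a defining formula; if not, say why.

This is a Sahlqvist condition; the .2 axiom ◇□p → □◇p defines it.

Yes, by ◇□p → □◇p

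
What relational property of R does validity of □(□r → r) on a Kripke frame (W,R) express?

Suppose □(□r→r) is valid. Take Rxy and set V(r)={w : Ryw}. Then at y, □r holds; since □(□r→r) at x, □r→r at y, so r at y, i.e. Ryy.
Conversely, on a frame with shift-reflexivity the schema holds at every world under every valuation.
Frame condition: ∀x ∀y (Rxy → Ryy).

shift-reflexivity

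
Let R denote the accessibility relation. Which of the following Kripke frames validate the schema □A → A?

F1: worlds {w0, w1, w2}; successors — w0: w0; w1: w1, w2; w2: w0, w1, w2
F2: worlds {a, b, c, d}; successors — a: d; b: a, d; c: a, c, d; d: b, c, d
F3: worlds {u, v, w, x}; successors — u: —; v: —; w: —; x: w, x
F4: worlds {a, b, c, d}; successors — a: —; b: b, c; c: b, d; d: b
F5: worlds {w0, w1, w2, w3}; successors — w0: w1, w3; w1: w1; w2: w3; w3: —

F1

This is the axiom for reflexivity; its first-order frame correspondent is ∀x Rxx.
F1: ✓.
F2: fails — world a does not see itself.
F3: fails — world u does not see itself.
F4: fails — world a does not see itself.
F5: fails — world w0 does not see itself.
Valid on: F1.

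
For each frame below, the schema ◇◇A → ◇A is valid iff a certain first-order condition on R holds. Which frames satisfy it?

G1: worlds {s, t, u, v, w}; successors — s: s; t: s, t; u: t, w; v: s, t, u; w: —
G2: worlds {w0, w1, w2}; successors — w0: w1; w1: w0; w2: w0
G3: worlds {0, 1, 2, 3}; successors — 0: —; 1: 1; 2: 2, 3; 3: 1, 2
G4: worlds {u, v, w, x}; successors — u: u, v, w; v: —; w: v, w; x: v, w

This is the axiom for transitivity; its first-order frame correspondent is ∀x ∀y ∀z (Rxy ∧ Ryz → Rxz).
G1: fails — Rut and Rts but not Rus.
G2: fails — Rw0w1 and Rw1w0 but not Rw0w0.
G3: fails — R32 and R23 but not R33.
G4: holds.
Valid on: G4.

G4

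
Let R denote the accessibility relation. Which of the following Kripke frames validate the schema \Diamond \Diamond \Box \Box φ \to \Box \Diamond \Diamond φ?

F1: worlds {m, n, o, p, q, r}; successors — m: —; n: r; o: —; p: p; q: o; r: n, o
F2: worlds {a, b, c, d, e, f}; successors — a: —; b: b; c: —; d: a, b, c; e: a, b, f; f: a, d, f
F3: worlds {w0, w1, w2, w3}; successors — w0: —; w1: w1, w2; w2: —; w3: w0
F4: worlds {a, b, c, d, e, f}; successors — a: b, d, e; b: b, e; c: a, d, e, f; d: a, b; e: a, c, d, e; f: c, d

This is the axiom for a generalized confluence (Geach) condition; its first-order frame correspondent is \forall x \forall y \forall z ((x R^2 y \wedge xRz) \to \exists w (y R^2 w \wedge z R^2 w)).
F1: fails — nR²n, nRr but no w with nR²w and rR²w.
F2: fails — dR²b, dRa but no w with bR²w and aR²w.
F3: fails — w1R²w1, w1Rw2 but no w with w1R²w and w2R²w.
F4: ✓.

F4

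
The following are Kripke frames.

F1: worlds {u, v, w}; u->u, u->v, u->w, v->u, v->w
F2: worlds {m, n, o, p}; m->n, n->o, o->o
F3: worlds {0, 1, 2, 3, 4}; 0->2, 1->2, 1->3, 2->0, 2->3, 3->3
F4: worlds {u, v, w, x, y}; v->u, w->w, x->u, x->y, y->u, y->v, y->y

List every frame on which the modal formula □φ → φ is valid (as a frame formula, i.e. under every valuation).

none

This is the axiom for reflexivity; its first-order frame correspondent is ∀x Rxx.
F1: fails — world v does not see itself.
F2: fails — world m does not see itself.
F3: fails — world 0 does not see itself.
F4: fails — world u does not see itself.
Valid on no frame.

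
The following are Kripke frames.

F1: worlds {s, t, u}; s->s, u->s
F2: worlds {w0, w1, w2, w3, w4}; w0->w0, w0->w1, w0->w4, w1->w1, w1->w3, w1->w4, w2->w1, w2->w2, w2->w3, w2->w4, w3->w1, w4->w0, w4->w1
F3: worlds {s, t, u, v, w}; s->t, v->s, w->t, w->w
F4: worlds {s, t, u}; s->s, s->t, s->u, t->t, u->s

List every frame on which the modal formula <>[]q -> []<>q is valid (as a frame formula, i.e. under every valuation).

The schema corresponds to convergence: forall x forall y forall z (Rxy & Rxz -> exists w (Ryw & Rzw)).
F1: satisfies the condition.
F2: satisfies the condition.
F3: fails — Rst and Rst but t and t have no common successor.
F4: fails — Rsu and Rst but u and t have no common successor.

F1, F2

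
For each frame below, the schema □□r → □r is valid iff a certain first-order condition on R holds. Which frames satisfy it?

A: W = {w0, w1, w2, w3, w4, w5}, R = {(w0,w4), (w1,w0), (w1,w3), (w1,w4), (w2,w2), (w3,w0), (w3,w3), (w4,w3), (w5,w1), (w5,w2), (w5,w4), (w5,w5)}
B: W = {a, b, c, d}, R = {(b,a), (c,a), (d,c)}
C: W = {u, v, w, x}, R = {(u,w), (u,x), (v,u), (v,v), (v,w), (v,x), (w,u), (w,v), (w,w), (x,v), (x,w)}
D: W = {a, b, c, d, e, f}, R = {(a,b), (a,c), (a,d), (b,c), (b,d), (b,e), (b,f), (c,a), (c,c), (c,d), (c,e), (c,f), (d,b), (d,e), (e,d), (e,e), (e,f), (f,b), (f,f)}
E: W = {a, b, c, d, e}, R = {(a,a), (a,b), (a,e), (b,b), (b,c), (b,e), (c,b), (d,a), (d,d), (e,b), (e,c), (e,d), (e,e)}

Frame correspondent (Sahlqvist): ∀x ∀y (Rxy → ∃z (Rxz ∧ Rzy)) — i.e. density.
A: fails — Rw0w4 but no z with Rw0z and Rzw4.
B: fails — Rca but no z with Rcz and Rza.
C: fails — Rux but no z with Ruz and Rzx.
D: fails — Rdb but no z with Rdz and Rzb.
E: satisfies the condition.

E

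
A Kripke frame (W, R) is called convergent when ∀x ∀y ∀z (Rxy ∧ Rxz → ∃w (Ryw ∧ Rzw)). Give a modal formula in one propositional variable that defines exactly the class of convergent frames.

◇□ψ → □◇ψ

This is convergence; the standard corresponding axiom is .2: ◇□ψ → □◇ψ.
Suppose ◇□ψ→□◇ψ is valid. Take Rxy, Rxz and set V(ψ)={w : Ryw}. Then □ψ at y so ◇□ψ at x, so □◇ψ at x, so ◇ψ at z, giving w with Rzw and Ryw.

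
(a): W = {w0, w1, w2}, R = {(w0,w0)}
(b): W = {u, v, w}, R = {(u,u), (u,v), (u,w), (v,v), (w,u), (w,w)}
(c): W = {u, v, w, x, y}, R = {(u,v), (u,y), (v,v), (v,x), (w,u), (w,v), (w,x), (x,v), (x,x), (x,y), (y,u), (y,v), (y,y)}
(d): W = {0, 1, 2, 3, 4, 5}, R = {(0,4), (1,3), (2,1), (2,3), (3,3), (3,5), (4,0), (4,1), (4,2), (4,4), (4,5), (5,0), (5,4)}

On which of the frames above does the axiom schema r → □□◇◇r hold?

(a)

This is the axiom for a generalized confluence (Geach) condition; its first-order frame correspondent is ∀x ∀z (xR²z → ∃w (x = w ∧ zR²w)).
(a): condition met.
(b): fails — uR²v but no t with u=t and vR²t.
(c): fails — uR²v but no t with u=t and vR²t.
(d): fails — 0R²1 but no w with 0=w and 1R²w.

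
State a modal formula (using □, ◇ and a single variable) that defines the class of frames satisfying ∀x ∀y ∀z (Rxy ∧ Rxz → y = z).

◇s → □s

A defining formula is ◇s → □s (the CD axiom).
Suppose ◇s→□s is valid. Take Rxy, Rxz and set V(s)={y}. Then ◇s at x, so □s at x, so s at z, i.e. z=y.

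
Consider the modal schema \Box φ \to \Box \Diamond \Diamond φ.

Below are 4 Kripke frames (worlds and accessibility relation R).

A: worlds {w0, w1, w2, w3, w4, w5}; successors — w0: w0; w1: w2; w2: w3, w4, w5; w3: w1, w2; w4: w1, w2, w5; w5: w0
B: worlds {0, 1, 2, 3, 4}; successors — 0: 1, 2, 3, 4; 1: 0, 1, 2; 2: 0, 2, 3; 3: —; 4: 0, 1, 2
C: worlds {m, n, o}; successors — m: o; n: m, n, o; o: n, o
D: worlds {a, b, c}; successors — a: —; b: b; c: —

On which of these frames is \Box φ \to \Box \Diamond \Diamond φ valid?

This is the axiom for a generalized confluence (Geach) condition; its first-order frame correspondent is \forall x \forall z (xRz \to \exists w (xRw \wedge z R^2 w)).
A: fails — w2Rw5 but no w with w2Rw and w5R²w.
B: fails — 0R3 but no w with 0Rw and 3R²w.
C: holds.
D: holds.

C, D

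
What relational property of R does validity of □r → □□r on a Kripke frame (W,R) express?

Suppose □r→□□r is valid. Take Rxy, Ryz and set V(r)={w : Rxw}. Then □r at x, so □□r at x, so □r at y, so r at z, i.e. Rxz.
Conversely, on a frame with transitivity the schema holds at every world under every valuation.
So the correspondent is transitivity.

transitivity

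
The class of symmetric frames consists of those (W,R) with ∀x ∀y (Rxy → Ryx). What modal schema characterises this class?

ψ → □◇ψ

A defining formula is ψ → □◇ψ (the B axiom).
Suppose ψ→□◇ψ is valid. Take Rxy and set V(ψ)={x}. Then ψ at x, so □◇ψ at x, so ◇ψ at y, so some z with Ryz has ψ; z=x, i.e. Ryx.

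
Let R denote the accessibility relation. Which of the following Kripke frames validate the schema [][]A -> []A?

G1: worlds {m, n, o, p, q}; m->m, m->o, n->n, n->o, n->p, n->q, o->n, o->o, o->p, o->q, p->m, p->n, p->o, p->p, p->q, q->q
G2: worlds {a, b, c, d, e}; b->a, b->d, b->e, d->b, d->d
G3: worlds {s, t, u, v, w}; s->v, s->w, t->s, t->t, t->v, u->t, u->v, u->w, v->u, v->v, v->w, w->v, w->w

G1, G3

Frame correspondent (Sahlqvist): forall x forall y (Rxy -> exists z (Rxz & Rzy)) — i.e. density.
G1: ✓.
G2: fails — Rba but no z with Rbz and Rza.
G3: ✓.
Valid on: G1, G3.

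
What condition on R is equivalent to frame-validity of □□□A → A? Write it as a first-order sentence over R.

∀x ∃w (xR³w ∧ x = w)

This is a Sahlqvist (Geach-type) schema ◇^0□^3A → □^0◇^0A.
Minimal-valuation argument: fix x; take any y with xR^0y and any z with xR^0z. Set V(A) to the set of worlds R-reachable from y in exactly 3 steps. Then □^3A holds at y, so the antecedent holds at x; validity forces ◇^0A at z, giving a w with zR^0w and yR^3w.
First-order correspondent: ∀x ∃w (xR³w ∧ x = w).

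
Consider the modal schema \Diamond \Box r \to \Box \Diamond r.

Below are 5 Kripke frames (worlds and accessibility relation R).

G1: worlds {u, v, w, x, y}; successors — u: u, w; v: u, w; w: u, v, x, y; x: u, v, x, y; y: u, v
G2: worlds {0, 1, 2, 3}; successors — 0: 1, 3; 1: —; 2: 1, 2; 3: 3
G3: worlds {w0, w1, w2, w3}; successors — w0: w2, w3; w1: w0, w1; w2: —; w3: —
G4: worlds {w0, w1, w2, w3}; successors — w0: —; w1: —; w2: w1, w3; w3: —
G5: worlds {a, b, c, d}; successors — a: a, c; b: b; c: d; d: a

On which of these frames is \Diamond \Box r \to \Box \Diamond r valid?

G1

Frame correspondent (Sahlqvist): \forall x \forall y \forall z (Rxy \wedge Rxz \to \exists w (Ryw \wedge Rzw)) — i.e. convergence.
G1: ✓.
G2: fails — R01 and R01 but 1 and 1 have no common successor.
G3: fails — Rw0w2 and Rw0w2 but w2 and w2 have no common successor.
G4: fails — Rw2w1 and Rw2w1 but w1 and w1 have no common successor.
G5: fails — Raa and Rac but a and c have no common successor.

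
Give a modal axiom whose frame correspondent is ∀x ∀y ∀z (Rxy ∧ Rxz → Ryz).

◇ψ → □◇ψ

This is the Euclidean property; the standard corresponding axiom is 5: ◇ψ → □◇ψ.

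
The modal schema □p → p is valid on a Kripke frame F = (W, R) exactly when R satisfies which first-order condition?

Suppose □p→p is valid. At any x set V(p)={w : Rxw}. Then □p holds at x, so p holds at x, i.e. Rxx.

reflexivity: ∀x Rxx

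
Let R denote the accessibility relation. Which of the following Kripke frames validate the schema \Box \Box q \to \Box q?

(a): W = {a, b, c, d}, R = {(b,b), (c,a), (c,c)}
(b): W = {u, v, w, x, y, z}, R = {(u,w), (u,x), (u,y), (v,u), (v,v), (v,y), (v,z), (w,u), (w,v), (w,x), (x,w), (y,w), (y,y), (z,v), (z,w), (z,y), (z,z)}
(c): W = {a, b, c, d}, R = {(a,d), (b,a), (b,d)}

The schema corresponds to density: \forall x \forall y (Rxy \to \exists z (Rxz \wedge Rzy)).
(a): holds.
(b): fails — Rxw but no t with Rxt and Rtw.
(c): fails — Rad but no z with Raz and Rzd.

(a)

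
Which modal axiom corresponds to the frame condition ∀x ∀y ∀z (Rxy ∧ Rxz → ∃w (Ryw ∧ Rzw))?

◇□s → □◇s

A defining formula is ◇□s → □◇s (the .2 axiom).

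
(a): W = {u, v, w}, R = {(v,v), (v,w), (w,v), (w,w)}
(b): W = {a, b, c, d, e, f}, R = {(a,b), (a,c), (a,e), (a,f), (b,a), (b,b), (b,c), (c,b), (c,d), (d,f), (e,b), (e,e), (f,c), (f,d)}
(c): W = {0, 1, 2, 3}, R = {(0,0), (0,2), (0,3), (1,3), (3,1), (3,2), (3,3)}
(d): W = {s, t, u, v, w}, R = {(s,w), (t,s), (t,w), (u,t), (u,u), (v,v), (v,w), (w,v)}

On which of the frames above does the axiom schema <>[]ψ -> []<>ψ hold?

(a)

The schema corresponds to convergence: forall x forall y forall z (Rxy & Rxz -> exists w (Ryw & Rzw)).
(a): holds.
(b): fails — Rae and Raf but e and f have no common successor.
(c): fails — R00 and R02 but 0 and 2 have no common successor.
(d): fails — Rts and Rtw but s and w have no common successor.
Valid on: (a).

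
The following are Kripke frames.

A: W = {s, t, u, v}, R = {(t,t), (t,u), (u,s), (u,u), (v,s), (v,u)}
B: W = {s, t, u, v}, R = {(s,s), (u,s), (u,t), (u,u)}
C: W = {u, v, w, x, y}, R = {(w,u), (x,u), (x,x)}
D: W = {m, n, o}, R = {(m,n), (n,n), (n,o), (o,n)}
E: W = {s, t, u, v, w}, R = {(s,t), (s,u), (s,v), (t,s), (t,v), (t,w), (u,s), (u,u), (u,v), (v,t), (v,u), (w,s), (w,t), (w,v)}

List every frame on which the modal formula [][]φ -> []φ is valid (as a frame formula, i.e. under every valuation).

Frame correspondent (Sahlqvist): forall x forall y (Rxy -> exists z (Rxz & Rzy)) — i.e. density.
A: ✓.
B: ✓.
C: fails — Rwu but no z with Rwz and Rzu.
D: ✓.
E: fails — Rvt but no z with Rvz and Rzt.
Valid on: A, B, D.

A, B, D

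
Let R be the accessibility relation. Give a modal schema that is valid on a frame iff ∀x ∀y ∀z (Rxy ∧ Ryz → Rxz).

□q → □□q

This is transitivity; the standard corresponding axiom is 4: □q → □□q.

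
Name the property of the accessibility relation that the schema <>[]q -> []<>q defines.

Suppose ◇□q→□◇q is valid. Take Rxy, Rxz and set V(q)={w : Ryw}. Then □q at y so ◇□q at x, so □◇q at x, so ◇q at z, giving w with Rzw and Ryw.

convergence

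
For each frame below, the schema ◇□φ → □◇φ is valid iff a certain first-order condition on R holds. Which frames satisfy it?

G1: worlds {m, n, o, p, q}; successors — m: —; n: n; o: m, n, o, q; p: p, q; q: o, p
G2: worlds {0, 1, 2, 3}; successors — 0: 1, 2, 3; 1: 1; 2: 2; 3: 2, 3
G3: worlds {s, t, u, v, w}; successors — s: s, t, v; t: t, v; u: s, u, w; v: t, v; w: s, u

The schema corresponds to convergence: ∀x ∀y ∀z (Rxy ∧ Rxz → ∃w (Ryw ∧ Rzw)).
G1: fails — Rom and Rom but m and m have no common successor.
G2: fails — R02 and R01 but 2 and 1 have no common successor.
G3: ✓.
Valid on: G3.

G3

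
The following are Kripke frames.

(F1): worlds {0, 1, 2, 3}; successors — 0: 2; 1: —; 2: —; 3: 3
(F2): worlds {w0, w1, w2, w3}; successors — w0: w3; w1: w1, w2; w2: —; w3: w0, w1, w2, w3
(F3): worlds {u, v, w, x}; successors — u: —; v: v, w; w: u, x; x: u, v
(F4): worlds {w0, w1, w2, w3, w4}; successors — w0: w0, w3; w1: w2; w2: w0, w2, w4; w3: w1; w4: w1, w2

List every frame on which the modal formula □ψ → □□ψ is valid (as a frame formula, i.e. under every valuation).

Frame correspondent (Sahlqvist): ∀x ∀y ∀z (Rxy ∧ Ryz → Rxz) — i.e. transitivity.
(F1): ✓.
(F2): fails — Rw0w3 and Rw3w1 but not Rw0w1.
(F3): fails — Rwx and Rxv but not Rwv.
(F4): fails — Rw1w2 and Rw2w4 but not Rw1w4.
Valid on: (F1).

(F1)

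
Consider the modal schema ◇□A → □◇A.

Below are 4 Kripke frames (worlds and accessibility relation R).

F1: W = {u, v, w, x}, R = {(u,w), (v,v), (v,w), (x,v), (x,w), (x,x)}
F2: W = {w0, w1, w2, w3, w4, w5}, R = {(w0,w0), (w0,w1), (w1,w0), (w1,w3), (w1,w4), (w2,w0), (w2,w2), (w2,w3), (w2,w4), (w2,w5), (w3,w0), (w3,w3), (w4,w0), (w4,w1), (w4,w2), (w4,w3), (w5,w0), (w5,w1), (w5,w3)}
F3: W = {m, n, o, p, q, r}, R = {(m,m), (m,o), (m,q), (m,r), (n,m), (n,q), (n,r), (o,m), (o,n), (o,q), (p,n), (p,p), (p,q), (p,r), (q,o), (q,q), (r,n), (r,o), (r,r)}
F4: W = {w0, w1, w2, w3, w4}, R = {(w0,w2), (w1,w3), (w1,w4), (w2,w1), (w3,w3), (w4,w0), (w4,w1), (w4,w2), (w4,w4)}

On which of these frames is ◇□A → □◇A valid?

The schema corresponds to convergence: ∀x ∀y ∀z (Rxy ∧ Rxz → ∃w (Ryw ∧ Rzw)).
F1: fails — Ruw and Ruw but w and w have no common successor.
F2: ✓.
F3: ✓.
F4: fails — Rw1w3 and Rw1w4 but w3 and w4 have no common successor.

F2, F3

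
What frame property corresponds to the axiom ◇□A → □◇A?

convergence: ∀x ∀y ∀z (Rxy ∧ Rxz → ∃w (Ryw ∧ Rzw))

Suppose ◇□A→□◇A is valid. Take Rxy, Rxz and set V(A)={w : Ryw}. Then □A at y so ◇□A at x, so □◇A at x, so ◇A at z, giving w with Rzw and Ryw.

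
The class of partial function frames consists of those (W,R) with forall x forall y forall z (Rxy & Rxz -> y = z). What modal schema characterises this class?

The condition is partial functionality. The CD schema ◇s → □s defines it.
Suppose ◇s→□s is valid. Take Rxy, Rxz and set V(s)={y}. Then ◇s at x, so □s at x, so s at z, i.e. z=y.

◇s → □s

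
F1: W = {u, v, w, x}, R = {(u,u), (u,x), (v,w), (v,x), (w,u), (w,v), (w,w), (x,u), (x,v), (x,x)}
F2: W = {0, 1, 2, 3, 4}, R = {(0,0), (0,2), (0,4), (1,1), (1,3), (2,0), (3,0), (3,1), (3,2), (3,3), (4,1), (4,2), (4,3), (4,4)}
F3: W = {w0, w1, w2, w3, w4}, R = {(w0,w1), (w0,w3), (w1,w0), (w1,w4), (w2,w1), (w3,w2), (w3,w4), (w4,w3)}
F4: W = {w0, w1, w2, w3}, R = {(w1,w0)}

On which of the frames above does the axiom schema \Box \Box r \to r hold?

This is the axiom for a generalized confluence (Geach) condition; its first-order frame correspondent is \forall x \exists w (x R^2 w \wedge x = w).
F1: ✓.
F2: ✓.
F3: fails — at w2 but no w with w2R²w and w2=w.
F4: fails — at w0 but no w with w0R²w and w0=w.
Valid on: F1, F2.

F1, F2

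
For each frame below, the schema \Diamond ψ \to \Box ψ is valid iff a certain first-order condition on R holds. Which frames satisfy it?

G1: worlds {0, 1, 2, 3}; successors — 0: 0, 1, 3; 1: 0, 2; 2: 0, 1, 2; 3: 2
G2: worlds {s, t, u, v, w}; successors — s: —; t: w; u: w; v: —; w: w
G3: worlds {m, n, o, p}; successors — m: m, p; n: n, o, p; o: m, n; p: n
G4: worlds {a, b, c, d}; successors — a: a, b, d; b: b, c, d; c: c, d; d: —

This is the axiom for partial functionality; its first-order frame correspondent is \forall x \forall y \forall z (Rxy \wedge Rxz \to y = z).
G1: fails — 0 sees both 0 and 1.
G2: holds.
G3: fails — m sees both m and p.
G4: fails — a sees both a and b.
Valid on: G2.

G2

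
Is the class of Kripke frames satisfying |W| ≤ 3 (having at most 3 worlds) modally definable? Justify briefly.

If a class were modally definable it would be closed under disjoint unions (Goldblatt–Thomason).
Any modal formula valid on each of 4 disjoint one-world frames is valid on their disjoint union (validity is preserved under disjoint unions). Each one-world frame has |W|=1≤3, but the union has |W|=4.
So the class is not modally definable.

Not modally definable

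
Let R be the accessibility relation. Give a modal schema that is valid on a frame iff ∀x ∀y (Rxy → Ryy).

This is shift-reflexivity; the standard corresponding axiom is T□: □(□q → q).
Suppose □(□q→q) is valid. Take Rxy and set V(q)={w : Ryw}. Then at y, □q holds; since □(□q→q) at x, □q→q at y, so q at y, i.e. Ryy.

□(□q → q)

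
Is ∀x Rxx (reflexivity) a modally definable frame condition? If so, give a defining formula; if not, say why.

This is a Sahlqvist condition; the T axiom □p → p defines it.
Suppose □p→p is valid. At any x set V(p)={w : Rxw}. Then □p holds at x, so p holds at x, i.e. Rxx.

Yes — defined by □p → p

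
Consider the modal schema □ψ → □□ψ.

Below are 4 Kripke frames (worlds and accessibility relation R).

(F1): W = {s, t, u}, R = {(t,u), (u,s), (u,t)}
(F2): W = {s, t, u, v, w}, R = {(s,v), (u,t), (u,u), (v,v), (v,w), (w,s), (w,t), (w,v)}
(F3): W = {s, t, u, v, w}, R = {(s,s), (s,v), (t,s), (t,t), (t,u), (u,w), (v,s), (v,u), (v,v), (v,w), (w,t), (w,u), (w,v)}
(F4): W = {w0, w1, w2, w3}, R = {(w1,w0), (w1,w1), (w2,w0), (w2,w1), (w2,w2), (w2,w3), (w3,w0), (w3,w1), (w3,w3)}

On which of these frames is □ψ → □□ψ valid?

Frame correspondent (Sahlqvist): ∀x ∀y ∀z (Rxy ∧ Ryz → Rxz) — i.e. transitivity.
(F1): fails — Rtu and Rus but not Rts.
(F2): fails — Rvw and Rwt but not Rvt.
(F3): fails — Rwt and Rts but not Rws.
(F4): ✓.
Valid on: (F4).

(F4)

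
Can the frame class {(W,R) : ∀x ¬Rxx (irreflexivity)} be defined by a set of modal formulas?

Not definable by any modal formula

Modal frame validity is preserved under surjective bounded morphisms.
The 2-cycle (worlds 0,1 with 0→1→0) is irreflexive, and the map sending every world to a single reflexive point • is a surjective bounded morphism (forth: every edge maps to (•,•); back: every world has a successor). So any modal formula valid on the 2-cycle is also valid on the reflexive point, which is not irreflexive.
Hence irreflexivity is not modally definable.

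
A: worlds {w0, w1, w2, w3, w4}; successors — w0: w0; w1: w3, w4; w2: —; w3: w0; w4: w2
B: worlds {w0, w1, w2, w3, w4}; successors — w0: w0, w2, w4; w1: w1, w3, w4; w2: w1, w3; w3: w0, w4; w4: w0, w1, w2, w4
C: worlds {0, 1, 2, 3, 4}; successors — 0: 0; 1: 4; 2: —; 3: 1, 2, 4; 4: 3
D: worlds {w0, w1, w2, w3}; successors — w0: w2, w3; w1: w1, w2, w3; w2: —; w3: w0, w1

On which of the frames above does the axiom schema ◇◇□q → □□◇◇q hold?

This is the axiom for a generalized confluence (Geach) condition; its first-order frame correspondent is ∀x ∀y ∀z ((xR²y ∧ xR²z) → ∃w (yRw ∧ zR²w)).
A: fails — w1R²w0, w1R²w2 but no w with w0Rw and w2R²w.
B: satisfies the condition.
C: fails — 3R²4, 3R²4 but no w with 4Rw and 4R²w.
D: fails — w0R²w0, w0R²w0 but no w with w0Rw and w0R²w.

B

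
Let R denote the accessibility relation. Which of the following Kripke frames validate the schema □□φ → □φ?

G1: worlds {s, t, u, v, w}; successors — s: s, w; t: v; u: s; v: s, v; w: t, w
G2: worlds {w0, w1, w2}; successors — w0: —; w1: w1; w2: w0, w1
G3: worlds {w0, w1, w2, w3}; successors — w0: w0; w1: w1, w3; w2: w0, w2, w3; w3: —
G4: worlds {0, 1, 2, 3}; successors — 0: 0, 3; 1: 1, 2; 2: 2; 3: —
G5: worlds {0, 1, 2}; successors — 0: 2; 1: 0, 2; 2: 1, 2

G1, G3, G4

Frame correspondent (Sahlqvist): ∀x ∀y (Rxy → ∃z (Rxz ∧ Rzy)) — i.e. density.
G1: ✓.
G2: fails — Rw2w0 but no z with Rw2z and Rzw0.
G3: ✓.
G4: ✓.
G5: fails — R10 but no z with R1z and Rz0.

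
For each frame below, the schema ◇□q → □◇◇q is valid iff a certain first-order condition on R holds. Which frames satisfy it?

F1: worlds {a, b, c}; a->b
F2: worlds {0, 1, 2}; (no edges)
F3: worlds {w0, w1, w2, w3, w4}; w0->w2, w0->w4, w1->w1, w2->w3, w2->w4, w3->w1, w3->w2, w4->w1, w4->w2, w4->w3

F2

Frame correspondent (Sahlqvist): ∀x ∀y ∀z ((xRy ∧ xRz) → ∃w (yRw ∧ zR²w)) — i.e. a generalized confluence (Geach) condition.
F1: fails — aRb, aRb but no w with bRw and bR²w.
F2: satisfies the condition.
F3: fails — w3Rw2, w3Rw1 but no w with w2Rw and w1R²w.
Valid on: F2.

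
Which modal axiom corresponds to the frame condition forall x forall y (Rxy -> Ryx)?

This is symmetry; the standard corresponding axiom is B: p → □◇p.
Suppose p→□◇p is valid. Take Rxy and set V(p)={x}. Then p at x, so □◇p at x, so ◇p at y, so some z with Ryz has p; z=x, i.e. Ryx.

p → □◇p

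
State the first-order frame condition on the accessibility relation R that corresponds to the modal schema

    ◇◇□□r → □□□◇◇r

This is a Sahlqvist (Geach-type) schema ◇^2□^2r → □^3◇^2r.
Minimal-valuation argument: fix x; take any y with xR^2y and any z with xR^3z. Set V(r) to the set of worlds R-reachable from y in exactly 2 steps. Then □^2r holds at y, so the antecedent holds at x; validity forces ◇^2r at z, giving a w with zR^2w and yR^2w.
First-order correspondent: ∀x ∀y ∀z ((xR²y ∧ xR³z) → ∃w (yR²w ∧ zR²w)).

∀x ∀y ∀z ((xR²y ∧ xR³z) → ∃w (yR²w ∧ zR²w))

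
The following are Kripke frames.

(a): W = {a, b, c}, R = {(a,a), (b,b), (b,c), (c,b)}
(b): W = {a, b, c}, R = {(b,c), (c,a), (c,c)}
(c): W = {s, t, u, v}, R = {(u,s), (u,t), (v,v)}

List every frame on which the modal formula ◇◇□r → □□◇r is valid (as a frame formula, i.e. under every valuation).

Frame correspondent (Sahlqvist): ∀x ∀y ∀z ((xR²y ∧ xR²z) → ∃w (yRw ∧ zRw)) — i.e. a generalized confluence (Geach) condition.
(a): ✓.
(b): fails — bR²a, bR²a but no w with aRw and aRw.
(c): ✓.

(a), (c)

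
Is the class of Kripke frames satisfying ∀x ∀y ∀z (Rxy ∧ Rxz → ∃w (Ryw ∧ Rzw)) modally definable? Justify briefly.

Yes — defined by ◇□p → □◇p

This is a Sahlqvist condition; the .2 axiom ◇□p → □◇p defines it.
Suppose ◇□p→□◇p is valid. Take Rxy, Rxz and set V(p)={w : Ryw}. Then □p at y so ◇□p at x, so □◇p at x, so ◇p at z, giving w with Rzw and Ryw.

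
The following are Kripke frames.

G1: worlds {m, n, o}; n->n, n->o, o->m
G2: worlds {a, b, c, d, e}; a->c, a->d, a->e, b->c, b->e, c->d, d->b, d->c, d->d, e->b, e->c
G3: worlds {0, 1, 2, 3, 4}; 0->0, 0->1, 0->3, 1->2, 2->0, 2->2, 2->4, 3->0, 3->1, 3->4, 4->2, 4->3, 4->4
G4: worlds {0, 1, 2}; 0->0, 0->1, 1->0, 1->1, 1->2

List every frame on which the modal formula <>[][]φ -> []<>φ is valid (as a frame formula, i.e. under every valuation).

G2, G3

The schema corresponds to a generalized confluence (Geach) condition: forall x forall y forall z ((xRy & xRz) -> exists w (y R^2 w & zRw)).
G1: fails — nRo, nRn but no w with oR²w and nRw.
G2: satisfies the condition.
G3: satisfies the condition.
G4: fails — 1R0, 1R2 but no w with 0R²w and 2Rw.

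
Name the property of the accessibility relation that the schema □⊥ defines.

Emptiness of R

This is the Ver axiom.
It corresponds to emptiness of R: ∀x ∀y ¬Rxy.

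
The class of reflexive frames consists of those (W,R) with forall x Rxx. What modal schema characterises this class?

□ψ → ψ

This is reflexivity; the standard corresponding axiom is T: □ψ → ψ.
Suppose □ψ→ψ is valid. At any x set V(ψ)={w : Rxw}. Then □ψ holds at x, so ψ holds at x, i.e. Rxx.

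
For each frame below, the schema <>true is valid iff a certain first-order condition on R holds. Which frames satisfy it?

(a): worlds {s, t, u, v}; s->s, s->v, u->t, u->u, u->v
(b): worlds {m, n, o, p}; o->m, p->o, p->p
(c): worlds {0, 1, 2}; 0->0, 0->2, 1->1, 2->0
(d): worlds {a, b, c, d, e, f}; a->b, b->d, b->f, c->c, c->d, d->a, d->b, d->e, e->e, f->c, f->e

The schema corresponds to seriality: forall x exists y Rxy.
(a): fails — world t has no successor.
(b): fails — world m has no successor.
(c): satisfies the condition.
(d): satisfies the condition.

(c), (d)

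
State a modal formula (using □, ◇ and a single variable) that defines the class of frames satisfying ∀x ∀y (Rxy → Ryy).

□(□r → r)

The condition is shift-reflexivity. The T□ schema □(□r → r) defines it.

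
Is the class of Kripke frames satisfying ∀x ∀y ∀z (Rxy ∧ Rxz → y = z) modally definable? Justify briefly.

This is a Sahlqvist condition; the CD axiom ◇r → □r defines it.
Suppose ◇r→□r is valid. Take Rxy, Rxz and set V(r)={y}. Then ◇r at x, so □r at x, so r at z, i.e. z=y.

Yes, by ◇r → □r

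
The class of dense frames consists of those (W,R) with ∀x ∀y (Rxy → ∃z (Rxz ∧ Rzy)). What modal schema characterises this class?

The condition is density. The C4 schema □□r → □r defines it.

□□r → □r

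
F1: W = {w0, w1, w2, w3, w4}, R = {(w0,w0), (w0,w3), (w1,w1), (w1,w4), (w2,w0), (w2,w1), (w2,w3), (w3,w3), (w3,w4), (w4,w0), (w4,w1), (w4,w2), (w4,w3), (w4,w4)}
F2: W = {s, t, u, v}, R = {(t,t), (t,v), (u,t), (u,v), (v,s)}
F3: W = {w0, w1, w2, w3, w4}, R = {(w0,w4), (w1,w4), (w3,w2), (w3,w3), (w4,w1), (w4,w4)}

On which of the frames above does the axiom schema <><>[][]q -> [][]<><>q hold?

Frame correspondent (Sahlqvist): forall x forall y forall z ((x R^2 y & x R^2 z) -> exists w (y R^2 w & z R^2 w)) — i.e. a generalized confluence (Geach) condition.
F1: holds.
F2: fails — tR²s, tR²s but no w with sR²w and sR²w.
F3: fails — w3R²w2, w3R²w2 but no w with w2R²w and w2R²w.
Valid on: F1.

F1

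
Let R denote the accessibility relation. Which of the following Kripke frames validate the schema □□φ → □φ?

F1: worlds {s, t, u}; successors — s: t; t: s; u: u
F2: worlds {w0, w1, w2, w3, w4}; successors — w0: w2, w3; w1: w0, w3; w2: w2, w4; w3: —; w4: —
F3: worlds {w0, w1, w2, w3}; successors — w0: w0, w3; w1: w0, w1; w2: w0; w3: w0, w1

This is the axiom for density; its first-order frame correspondent is ∀x ∀y (Rxy → ∃z (Rxz ∧ Rzy)).
F1: fails — Rts but no z with Rtz and Rzs.
F2: fails — Rw1w0 but no z with Rw1z and Rzw0.
F3: ✓.

F3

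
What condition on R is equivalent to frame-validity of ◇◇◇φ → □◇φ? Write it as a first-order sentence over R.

∀x ∀y ∀z ((xR³y ∧ xRz) → ∃w (y = w ∧ zRw))

This is a Sahlqvist (Geach-type) schema ◇^3□^0φ → □^1◇^1φ.
First-order correspondent: ∀x ∀y ∀z ((xR³y ∧ xRz) → ∃w (y = w ∧ zRw)).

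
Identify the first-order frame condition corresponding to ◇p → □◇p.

This schema is the 5 axiom.
It corresponds to the Euclidean property: ∀x ∀y ∀z (Rxy ∧ Rxz → Ryz).

the Euclidean property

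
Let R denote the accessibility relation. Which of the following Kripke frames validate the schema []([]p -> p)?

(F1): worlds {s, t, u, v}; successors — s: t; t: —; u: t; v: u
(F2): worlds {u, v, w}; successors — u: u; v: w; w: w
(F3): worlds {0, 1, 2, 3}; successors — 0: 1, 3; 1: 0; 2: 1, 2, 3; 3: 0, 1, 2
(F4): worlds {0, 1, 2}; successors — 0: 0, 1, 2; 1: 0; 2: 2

Frame correspondent (Sahlqvist): forall x forall y (Rxy -> Ryy) — i.e. shift-reflexivity.
(F1): fails — Rvu but not Ruu.
(F2): satisfies the condition.
(F3): fails — R10 but not R00.
(F4): fails — R01 but not R11.

(F2)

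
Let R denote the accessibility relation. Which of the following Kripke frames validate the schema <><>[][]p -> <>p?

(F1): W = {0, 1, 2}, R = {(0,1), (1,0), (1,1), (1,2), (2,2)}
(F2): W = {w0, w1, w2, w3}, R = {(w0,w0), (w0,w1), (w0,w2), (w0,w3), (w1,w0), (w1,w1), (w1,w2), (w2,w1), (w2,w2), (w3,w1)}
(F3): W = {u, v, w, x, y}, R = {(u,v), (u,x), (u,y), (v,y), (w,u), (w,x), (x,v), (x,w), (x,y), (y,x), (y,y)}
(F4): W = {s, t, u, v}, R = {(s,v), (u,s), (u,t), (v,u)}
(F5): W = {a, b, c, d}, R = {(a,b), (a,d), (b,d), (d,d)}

(F2), (F3), (F5)

Frame correspondent (Sahlqvist): forall x forall y (x R^2 y -> exists w (y R^2 w & xRw)) — i.e. a generalized confluence (Geach) condition.
(F1): fails — 0R²2 but no w with 2R²w and 0Rw.
(F2): holds.
(F3): holds.
(F4): fails — vR²t but no w with tR²w and vRw.
(F5): holds.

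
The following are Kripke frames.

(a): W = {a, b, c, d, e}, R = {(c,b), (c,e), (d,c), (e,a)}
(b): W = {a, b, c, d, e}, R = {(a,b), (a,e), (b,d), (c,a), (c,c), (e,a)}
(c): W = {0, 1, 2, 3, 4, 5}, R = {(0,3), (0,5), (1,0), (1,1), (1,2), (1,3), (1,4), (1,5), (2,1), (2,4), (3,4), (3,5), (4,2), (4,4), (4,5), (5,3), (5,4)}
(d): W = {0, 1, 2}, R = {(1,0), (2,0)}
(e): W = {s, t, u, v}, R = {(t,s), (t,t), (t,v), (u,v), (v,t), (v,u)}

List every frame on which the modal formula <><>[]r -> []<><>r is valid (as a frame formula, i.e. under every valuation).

(c), (d)

The schema corresponds to a generalized confluence (Geach) condition: forall x forall y forall z ((x R^2 y & xRz) -> exists w (yRw & z R^2 w)).
(a): fails — cR²a, cRb but no w with aRw and bR²w.
(b): fails — aR²a, aRb but no w with aRw and bR²w.
(c): satisfies the condition.
(d): satisfies the condition.
(e): fails — tR²s, tRs but no w with sRw and sR²w.
Valid on: (c), (d).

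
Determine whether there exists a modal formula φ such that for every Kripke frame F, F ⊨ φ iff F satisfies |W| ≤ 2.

No

If a class were modally definable it would be closed under disjoint unions (Goldblatt–Thomason).
Any modal formula valid on each of 3 disjoint one-world frames is valid on their disjoint union (validity is preserved under disjoint unions). Each one-world frame has |W|=1≤2, but the union has |W|=3.
So no modal formula (or set of formulas) defines exactly the |W|≤2 frames.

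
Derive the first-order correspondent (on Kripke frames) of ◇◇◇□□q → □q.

This is a Sahlqvist (Geach-type) schema ◇^3□^2q → □^1◇^0q.
Minimal-valuation argument: fix x; take any y with xR^3y and any z with xR^1z. Set V(q) to the set of worlds R-reachable from y in exactly 2 steps. Then □^2q holds at y, so the antecedent holds at x; validity forces ◇^0q at z, giving a w with zR^0w and yR^2w.
First-order correspondent: ∀x ∀y ∀z ((xR³y ∧ xRz) → ∃w (yR²w ∧ z = w)).

∀x ∀y ∀z ((xR³y ∧ xRz) → ∃w (yR²w ∧ z = w))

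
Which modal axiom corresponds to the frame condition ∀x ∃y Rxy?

□p → ◇p

The condition is seriality. The D schema □p → ◇p defines it.
Suppose □p→◇p is valid. At any x set V(p)=W. Then □p at x, so ◇p at x, so x has a successor.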